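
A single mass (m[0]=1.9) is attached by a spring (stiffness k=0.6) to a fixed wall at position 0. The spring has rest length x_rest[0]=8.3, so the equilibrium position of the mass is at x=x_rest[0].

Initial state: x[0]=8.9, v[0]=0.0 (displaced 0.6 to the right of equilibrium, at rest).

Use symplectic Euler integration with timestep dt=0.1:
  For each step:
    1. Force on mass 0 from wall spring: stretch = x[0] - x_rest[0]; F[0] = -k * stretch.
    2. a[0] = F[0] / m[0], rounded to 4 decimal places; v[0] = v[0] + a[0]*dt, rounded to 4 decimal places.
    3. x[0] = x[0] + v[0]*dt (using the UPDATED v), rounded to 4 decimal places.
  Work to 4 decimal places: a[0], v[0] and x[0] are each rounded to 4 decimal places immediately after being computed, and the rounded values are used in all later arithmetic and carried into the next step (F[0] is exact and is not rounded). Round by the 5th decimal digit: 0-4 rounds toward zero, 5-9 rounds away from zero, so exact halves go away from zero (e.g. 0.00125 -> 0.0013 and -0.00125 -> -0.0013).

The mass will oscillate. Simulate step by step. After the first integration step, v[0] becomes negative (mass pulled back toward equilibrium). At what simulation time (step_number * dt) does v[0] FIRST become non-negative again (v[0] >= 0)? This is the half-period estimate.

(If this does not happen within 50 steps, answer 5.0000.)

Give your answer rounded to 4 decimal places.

Step 0: x=[8.9000] v=[0.0000]
Step 1: x=[8.8981] v=[-0.0190]
Step 2: x=[8.8943] v=[-0.0379]
Step 3: x=[8.8886] v=[-0.0567]
Step 4: x=[8.8811] v=[-0.0753]
Step 5: x=[8.8717] v=[-0.0937]
Step 6: x=[8.8605] v=[-0.1118]
Step 7: x=[8.8476] v=[-0.1295]
Step 8: x=[8.8329] v=[-0.1468]
Step 9: x=[8.8165] v=[-0.1636]
Step 10: x=[8.7985] v=[-0.1799]
Step 11: x=[8.7789] v=[-0.1956]
Step 12: x=[8.7578] v=[-0.2107]
Step 13: x=[8.7353] v=[-0.2252]
Step 14: x=[8.7114] v=[-0.2390]
Step 15: x=[8.6862] v=[-0.2520]
Step 16: x=[8.6598] v=[-0.2642]
Step 17: x=[8.6322] v=[-0.2756]
Step 18: x=[8.6036] v=[-0.2861]
Step 19: x=[8.5740] v=[-0.2957]
Step 20: x=[8.5436] v=[-0.3044]
Step 21: x=[8.5124] v=[-0.3121]
Step 22: x=[8.4805] v=[-0.3188]
Step 23: x=[8.4481] v=[-0.3245]
Step 24: x=[8.4152] v=[-0.3292]
Step 25: x=[8.3819] v=[-0.3328]
Step 26: x=[8.3484] v=[-0.3354]
Step 27: x=[8.3147] v=[-0.3369]
Step 28: x=[8.2810] v=[-0.3374]
Step 29: x=[8.2473] v=[-0.3368]
Step 30: x=[8.2138] v=[-0.3351]
Step 31: x=[8.1806] v=[-0.3324]
Step 32: x=[8.1477] v=[-0.3286]
Step 33: x=[8.1153] v=[-0.3238]
Step 34: x=[8.0835] v=[-0.3180]
Step 35: x=[8.0524] v=[-0.3112]
Step 36: x=[8.0221] v=[-0.3034]
Step 37: x=[7.9926] v=[-0.2946]
Step 38: x=[7.9641] v=[-0.2849]
Step 39: x=[7.9367] v=[-0.2743]
Step 40: x=[7.9104] v=[-0.2628]
Step 41: x=[7.8854] v=[-0.2505]
Step 42: x=[7.8617] v=[-0.2374]
Step 43: x=[7.8393] v=[-0.2236]
Step 44: x=[7.8184] v=[-0.2091]
Step 45: x=[7.7990] v=[-0.1939]
Step 46: x=[7.7812] v=[-0.1781]
Step 47: x=[7.7650] v=[-0.1617]
Step 48: x=[7.7505] v=[-0.1448]
Step 49: x=[7.7378] v=[-0.1275]
Step 50: x=[7.7268] v=[-0.1098]
v[0] did not become non-negative within 50 steps; using fallback time=5.0000

Answer: 5.0000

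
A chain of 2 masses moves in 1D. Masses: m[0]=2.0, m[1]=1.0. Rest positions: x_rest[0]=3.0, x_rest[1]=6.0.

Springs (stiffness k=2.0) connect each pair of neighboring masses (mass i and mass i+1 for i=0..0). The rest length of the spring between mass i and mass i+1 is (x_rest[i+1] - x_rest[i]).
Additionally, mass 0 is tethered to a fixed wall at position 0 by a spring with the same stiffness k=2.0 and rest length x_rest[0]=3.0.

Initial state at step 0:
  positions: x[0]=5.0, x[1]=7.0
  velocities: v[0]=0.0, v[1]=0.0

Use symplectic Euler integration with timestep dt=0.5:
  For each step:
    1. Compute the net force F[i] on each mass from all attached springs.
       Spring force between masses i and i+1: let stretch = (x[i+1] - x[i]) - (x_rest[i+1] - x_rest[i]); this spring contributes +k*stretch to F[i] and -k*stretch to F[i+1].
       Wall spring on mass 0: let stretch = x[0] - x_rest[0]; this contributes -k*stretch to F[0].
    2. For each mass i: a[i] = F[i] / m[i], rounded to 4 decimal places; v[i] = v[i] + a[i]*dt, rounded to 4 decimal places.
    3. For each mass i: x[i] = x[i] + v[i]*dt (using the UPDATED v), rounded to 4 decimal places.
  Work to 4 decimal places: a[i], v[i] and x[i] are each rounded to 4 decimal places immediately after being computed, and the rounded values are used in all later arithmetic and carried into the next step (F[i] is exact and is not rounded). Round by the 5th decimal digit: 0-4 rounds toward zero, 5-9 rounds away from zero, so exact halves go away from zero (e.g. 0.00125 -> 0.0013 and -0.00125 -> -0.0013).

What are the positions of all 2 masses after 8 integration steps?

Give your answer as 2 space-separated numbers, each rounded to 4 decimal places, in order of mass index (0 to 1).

Step 0: x=[5.0000 7.0000] v=[0.0000 0.0000]
Step 1: x=[4.2500 7.5000] v=[-1.5000 1.0000]
Step 2: x=[3.2500 7.8750] v=[-2.0000 0.7500]
Step 3: x=[2.5938 7.4375] v=[-1.3125 -0.8750]
Step 4: x=[2.5000 6.0782] v=[-0.1876 -2.7187]
Step 5: x=[2.6758 4.4298] v=[0.3515 -3.2969]
Step 6: x=[2.6211 3.4044] v=[-0.1094 -2.0509]
Step 7: x=[2.1070 3.4873] v=[-1.0283 0.1658]
Step 8: x=[1.4112 4.3801] v=[-1.3917 1.7855]

Answer: 1.4112 4.3801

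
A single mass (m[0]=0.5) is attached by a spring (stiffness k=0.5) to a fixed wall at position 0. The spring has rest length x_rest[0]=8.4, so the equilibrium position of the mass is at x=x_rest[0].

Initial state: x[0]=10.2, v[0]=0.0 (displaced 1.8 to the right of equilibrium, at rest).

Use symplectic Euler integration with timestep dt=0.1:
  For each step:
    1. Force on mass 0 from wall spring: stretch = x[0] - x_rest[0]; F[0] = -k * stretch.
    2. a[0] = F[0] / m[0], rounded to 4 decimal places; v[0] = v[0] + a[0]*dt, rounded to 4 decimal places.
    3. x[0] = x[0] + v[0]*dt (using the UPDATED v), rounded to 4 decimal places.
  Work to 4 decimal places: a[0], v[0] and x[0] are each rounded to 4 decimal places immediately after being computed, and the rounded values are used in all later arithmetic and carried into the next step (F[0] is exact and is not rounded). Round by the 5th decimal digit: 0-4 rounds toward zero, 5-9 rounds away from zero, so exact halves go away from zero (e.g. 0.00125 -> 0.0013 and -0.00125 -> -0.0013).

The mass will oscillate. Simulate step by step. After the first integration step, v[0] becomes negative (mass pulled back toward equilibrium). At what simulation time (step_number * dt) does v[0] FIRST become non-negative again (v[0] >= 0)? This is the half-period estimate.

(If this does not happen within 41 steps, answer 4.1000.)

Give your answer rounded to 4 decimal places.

Step 0: x=[10.2000] v=[0.0000]
Step 1: x=[10.1820] v=[-0.1800]
Step 2: x=[10.1462] v=[-0.3582]
Step 3: x=[10.0929] v=[-0.5328]
Step 4: x=[10.0227] v=[-0.7021]
Step 5: x=[9.9363] v=[-0.8644]
Step 6: x=[9.8345] v=[-1.0180]
Step 7: x=[9.7184] v=[-1.1615]
Step 8: x=[9.5891] v=[-1.2933]
Step 9: x=[9.4479] v=[-1.4122]
Step 10: x=[9.2962] v=[-1.5170]
Step 11: x=[9.1355] v=[-1.6066]
Step 12: x=[8.9675] v=[-1.6802]
Step 13: x=[8.7938] v=[-1.7370]
Step 14: x=[8.6162] v=[-1.7764]
Step 15: x=[8.4364] v=[-1.7980]
Step 16: x=[8.2562] v=[-1.8016]
Step 17: x=[8.0775] v=[-1.7872]
Step 18: x=[7.9020] v=[-1.7550]
Step 19: x=[7.7315] v=[-1.7052]
Step 20: x=[7.5677] v=[-1.6384]
Step 21: x=[7.4122] v=[-1.5552]
Step 22: x=[7.2666] v=[-1.4564]
Step 23: x=[7.1323] v=[-1.3431]
Step 24: x=[7.0107] v=[-1.2163]
Step 25: x=[6.9030] v=[-1.0774]
Step 26: x=[6.8102] v=[-0.9277]
Step 27: x=[6.7333] v=[-0.7687]
Step 28: x=[6.6731] v=[-0.6020]
Step 29: x=[6.6302] v=[-0.4293]
Step 30: x=[6.6050] v=[-0.2523]
Step 31: x=[6.5977] v=[-0.0728]
Step 32: x=[6.6084] v=[0.1074]
First v>=0 after going negative at step 32, time=3.2000

Answer: 3.2000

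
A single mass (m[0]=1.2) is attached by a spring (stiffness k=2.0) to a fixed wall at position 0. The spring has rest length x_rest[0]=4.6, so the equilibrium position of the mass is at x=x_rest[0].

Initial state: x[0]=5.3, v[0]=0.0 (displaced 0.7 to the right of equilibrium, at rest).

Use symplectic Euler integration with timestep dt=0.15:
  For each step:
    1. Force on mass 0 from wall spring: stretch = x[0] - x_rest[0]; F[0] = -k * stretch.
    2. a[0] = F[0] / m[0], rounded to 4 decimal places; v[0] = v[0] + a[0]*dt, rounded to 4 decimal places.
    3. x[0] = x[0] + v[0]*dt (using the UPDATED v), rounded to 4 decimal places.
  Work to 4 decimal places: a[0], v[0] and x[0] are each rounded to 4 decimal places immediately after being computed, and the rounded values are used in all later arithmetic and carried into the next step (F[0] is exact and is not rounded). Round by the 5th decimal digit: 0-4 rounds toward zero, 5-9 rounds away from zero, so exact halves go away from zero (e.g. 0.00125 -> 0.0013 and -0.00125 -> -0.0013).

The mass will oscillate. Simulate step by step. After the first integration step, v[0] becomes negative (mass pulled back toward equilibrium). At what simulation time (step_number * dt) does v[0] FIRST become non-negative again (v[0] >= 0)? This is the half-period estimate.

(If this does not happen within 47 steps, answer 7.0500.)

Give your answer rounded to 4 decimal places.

Answer: 2.5500

Derivation:
Step 0: x=[5.3000] v=[0.0000]
Step 1: x=[5.2738] v=[-0.1750]
Step 2: x=[5.2223] v=[-0.3435]
Step 3: x=[5.1474] v=[-0.4991]
Step 4: x=[5.0520] v=[-0.6359]
Step 5: x=[4.9397] v=[-0.7489]
Step 6: x=[4.8146] v=[-0.8338]
Step 7: x=[4.6815] v=[-0.8875]
Step 8: x=[4.5453] v=[-0.9079]
Step 9: x=[4.4112] v=[-0.8942]
Step 10: x=[4.2842] v=[-0.8470]
Step 11: x=[4.1690] v=[-0.7681]
Step 12: x=[4.0699] v=[-0.6604]
Step 13: x=[3.9907] v=[-0.5279]
Step 14: x=[3.9344] v=[-0.3756]
Step 15: x=[3.9030] v=[-0.2092]
Step 16: x=[3.8978] v=[-0.0349]
Step 17: x=[3.9189] v=[0.1406]
First v>=0 after going negative at step 17, time=2.5500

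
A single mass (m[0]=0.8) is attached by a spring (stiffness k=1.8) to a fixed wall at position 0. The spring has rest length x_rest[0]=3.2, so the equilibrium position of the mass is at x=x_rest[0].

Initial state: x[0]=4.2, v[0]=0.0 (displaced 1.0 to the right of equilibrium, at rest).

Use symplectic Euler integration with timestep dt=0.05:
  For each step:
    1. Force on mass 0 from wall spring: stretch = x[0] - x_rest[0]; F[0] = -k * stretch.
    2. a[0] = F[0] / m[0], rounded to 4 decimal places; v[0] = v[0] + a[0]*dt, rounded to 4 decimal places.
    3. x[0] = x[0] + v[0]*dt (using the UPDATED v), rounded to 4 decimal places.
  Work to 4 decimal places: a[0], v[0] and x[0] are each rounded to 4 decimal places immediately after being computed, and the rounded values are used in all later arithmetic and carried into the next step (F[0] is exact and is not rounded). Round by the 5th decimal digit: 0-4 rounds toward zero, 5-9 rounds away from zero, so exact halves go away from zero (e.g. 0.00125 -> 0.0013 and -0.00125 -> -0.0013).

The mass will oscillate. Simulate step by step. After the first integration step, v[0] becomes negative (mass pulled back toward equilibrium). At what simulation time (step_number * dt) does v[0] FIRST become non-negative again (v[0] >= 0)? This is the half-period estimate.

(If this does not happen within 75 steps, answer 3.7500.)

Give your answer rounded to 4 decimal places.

Answer: 2.1000

Derivation:
Step 0: x=[4.2000] v=[0.0000]
Step 1: x=[4.1944] v=[-0.1125]
Step 2: x=[4.1832] v=[-0.2244]
Step 3: x=[4.1665] v=[-0.3350]
Step 4: x=[4.1443] v=[-0.4437]
Step 5: x=[4.1168] v=[-0.5499]
Step 6: x=[4.0842] v=[-0.6530]
Step 7: x=[4.0466] v=[-0.7525]
Step 8: x=[4.0042] v=[-0.8477]
Step 9: x=[3.9573] v=[-0.9382]
Step 10: x=[3.9061] v=[-1.0234]
Step 11: x=[3.8510] v=[-1.1028]
Step 12: x=[3.7922] v=[-1.1760]
Step 13: x=[3.7301] v=[-1.2426]
Step 14: x=[3.6650] v=[-1.3022]
Step 15: x=[3.5973] v=[-1.3545]
Step 16: x=[3.5273] v=[-1.3992]
Step 17: x=[3.4555] v=[-1.4360]
Step 18: x=[3.3823] v=[-1.4647]
Step 19: x=[3.3080] v=[-1.4852]
Step 20: x=[3.2331] v=[-1.4974]
Step 21: x=[3.1580] v=[-1.5011]
Step 22: x=[3.0832] v=[-1.4964]
Step 23: x=[3.0090] v=[-1.4833]
Step 24: x=[2.9359] v=[-1.4618]
Step 25: x=[2.8643] v=[-1.4321]
Step 26: x=[2.7946] v=[-1.3943]
Step 27: x=[2.7272] v=[-1.3487]
Step 28: x=[2.6624] v=[-1.2955]
Step 29: x=[2.6007] v=[-1.2350]
Step 30: x=[2.5423] v=[-1.1676]
Step 31: x=[2.4876] v=[-1.0936]
Step 32: x=[2.4369] v=[-1.0135]
Step 33: x=[2.3905] v=[-0.9277]
Step 34: x=[2.3487] v=[-0.8366]
Step 35: x=[2.3117] v=[-0.7408]
Step 36: x=[2.2797] v=[-0.6409]
Step 37: x=[2.2528] v=[-0.5374]
Step 38: x=[2.2313] v=[-0.4308]
Step 39: x=[2.2152] v=[-0.3218]
Step 40: x=[2.2047] v=[-0.2110]
Step 41: x=[2.1998] v=[-0.0990]
Step 42: x=[2.2005] v=[0.0135]
First v>=0 after going negative at step 42, time=2.1000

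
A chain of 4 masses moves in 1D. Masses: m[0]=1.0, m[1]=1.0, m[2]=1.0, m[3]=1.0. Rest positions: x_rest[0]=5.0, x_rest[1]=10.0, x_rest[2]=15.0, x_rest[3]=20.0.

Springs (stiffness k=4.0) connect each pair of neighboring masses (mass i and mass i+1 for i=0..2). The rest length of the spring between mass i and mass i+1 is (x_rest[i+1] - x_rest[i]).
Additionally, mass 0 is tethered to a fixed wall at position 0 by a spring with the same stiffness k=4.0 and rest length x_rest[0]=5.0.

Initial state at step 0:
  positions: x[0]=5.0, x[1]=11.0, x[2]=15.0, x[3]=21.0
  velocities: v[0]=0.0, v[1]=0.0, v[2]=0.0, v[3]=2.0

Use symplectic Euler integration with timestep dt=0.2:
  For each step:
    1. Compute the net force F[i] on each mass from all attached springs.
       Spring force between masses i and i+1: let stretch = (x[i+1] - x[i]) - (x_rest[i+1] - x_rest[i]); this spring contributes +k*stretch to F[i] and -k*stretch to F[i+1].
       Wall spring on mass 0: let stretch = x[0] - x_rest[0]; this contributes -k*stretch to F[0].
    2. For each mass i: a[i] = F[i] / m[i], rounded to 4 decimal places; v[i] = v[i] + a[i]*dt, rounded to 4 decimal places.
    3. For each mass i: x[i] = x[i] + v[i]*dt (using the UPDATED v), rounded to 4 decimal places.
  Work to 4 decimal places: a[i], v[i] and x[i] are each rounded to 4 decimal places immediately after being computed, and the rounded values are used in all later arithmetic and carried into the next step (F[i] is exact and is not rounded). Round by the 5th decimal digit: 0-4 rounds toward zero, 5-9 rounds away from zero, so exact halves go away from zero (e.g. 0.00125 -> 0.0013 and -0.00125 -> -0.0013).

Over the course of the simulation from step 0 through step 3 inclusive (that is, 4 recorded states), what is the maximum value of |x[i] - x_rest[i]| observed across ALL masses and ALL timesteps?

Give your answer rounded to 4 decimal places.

Step 0: x=[5.0000 11.0000 15.0000 21.0000] v=[0.0000 0.0000 0.0000 2.0000]
Step 1: x=[5.1600 10.6800 15.3200 21.2400] v=[0.8000 -1.6000 1.6000 1.2000]
Step 2: x=[5.3776 10.2192 15.8448 21.3328] v=[1.0880 -2.3040 2.6240 0.4640]
Step 3: x=[5.5094 9.8838 16.3476 21.3475] v=[0.6592 -1.6768 2.5139 0.0736]
Max displacement = 1.3476

Answer: 1.3476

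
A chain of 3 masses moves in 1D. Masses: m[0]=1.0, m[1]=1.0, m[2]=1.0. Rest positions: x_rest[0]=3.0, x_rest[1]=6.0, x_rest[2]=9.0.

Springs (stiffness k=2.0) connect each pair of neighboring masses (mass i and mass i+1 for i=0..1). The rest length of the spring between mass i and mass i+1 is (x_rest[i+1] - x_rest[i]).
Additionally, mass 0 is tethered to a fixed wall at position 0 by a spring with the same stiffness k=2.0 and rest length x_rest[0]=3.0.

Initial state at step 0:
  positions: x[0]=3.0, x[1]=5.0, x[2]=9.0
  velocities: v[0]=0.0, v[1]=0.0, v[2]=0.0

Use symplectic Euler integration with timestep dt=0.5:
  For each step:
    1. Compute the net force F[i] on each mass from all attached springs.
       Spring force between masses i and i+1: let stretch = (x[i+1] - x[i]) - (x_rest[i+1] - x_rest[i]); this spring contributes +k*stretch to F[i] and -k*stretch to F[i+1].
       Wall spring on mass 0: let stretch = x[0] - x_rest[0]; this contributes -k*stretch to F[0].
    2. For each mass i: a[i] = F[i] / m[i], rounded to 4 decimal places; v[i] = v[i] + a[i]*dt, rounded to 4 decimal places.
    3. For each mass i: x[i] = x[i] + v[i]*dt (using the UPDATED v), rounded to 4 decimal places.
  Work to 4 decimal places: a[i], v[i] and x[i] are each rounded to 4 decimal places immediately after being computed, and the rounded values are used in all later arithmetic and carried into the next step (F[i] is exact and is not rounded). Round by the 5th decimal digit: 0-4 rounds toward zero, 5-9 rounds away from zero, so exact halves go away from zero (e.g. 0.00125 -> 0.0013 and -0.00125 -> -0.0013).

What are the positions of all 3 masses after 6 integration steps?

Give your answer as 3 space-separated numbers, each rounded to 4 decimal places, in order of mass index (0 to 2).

Answer: 2.3282 6.6876 9.1251

Derivation:
Step 0: x=[3.0000 5.0000 9.0000] v=[0.0000 0.0000 0.0000]
Step 1: x=[2.5000 6.0000 8.5000] v=[-1.0000 2.0000 -1.0000]
Step 2: x=[2.5000 6.5000 8.2500] v=[0.0000 1.0000 -0.5000]
Step 3: x=[3.2500 5.8750 8.6250] v=[1.5000 -1.2500 0.7500]
Step 4: x=[3.6875 5.3125 9.1250] v=[0.8750 -1.1250 1.0000]
Step 5: x=[3.0938 5.8438 9.2188] v=[-1.1875 1.0625 0.1875]
Step 6: x=[2.3282 6.6876 9.1251] v=[-1.5313 1.6875 -0.1875]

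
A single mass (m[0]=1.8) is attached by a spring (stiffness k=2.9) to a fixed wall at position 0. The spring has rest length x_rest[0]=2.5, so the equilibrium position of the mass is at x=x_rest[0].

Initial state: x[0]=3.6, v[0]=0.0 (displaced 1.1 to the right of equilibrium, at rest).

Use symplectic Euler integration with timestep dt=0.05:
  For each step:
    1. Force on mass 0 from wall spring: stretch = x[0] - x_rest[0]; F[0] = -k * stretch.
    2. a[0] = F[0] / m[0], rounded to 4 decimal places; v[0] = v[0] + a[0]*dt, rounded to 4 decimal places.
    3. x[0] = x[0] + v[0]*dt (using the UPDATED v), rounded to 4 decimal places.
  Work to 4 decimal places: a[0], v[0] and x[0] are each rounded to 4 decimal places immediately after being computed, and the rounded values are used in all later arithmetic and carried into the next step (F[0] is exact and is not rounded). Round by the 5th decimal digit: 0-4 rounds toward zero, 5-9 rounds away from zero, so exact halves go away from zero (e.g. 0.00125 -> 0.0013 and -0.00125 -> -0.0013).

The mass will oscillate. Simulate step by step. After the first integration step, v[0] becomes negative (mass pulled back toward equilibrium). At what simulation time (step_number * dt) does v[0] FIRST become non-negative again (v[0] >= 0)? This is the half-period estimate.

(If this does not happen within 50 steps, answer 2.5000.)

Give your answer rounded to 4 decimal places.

Step 0: x=[3.6000] v=[0.0000]
Step 1: x=[3.5956] v=[-0.0886]
Step 2: x=[3.5868] v=[-0.1769]
Step 3: x=[3.5736] v=[-0.2645]
Step 4: x=[3.5561] v=[-0.3510]
Step 5: x=[3.5343] v=[-0.4361]
Step 6: x=[3.5083] v=[-0.5194]
Step 7: x=[3.4783] v=[-0.6006]
Step 8: x=[3.4443] v=[-0.6794]
Step 9: x=[3.4065] v=[-0.7555]
Step 10: x=[3.3651] v=[-0.8285]
Step 11: x=[3.3202] v=[-0.8982]
Step 12: x=[3.2720] v=[-0.9643]
Step 13: x=[3.2207] v=[-1.0265]
Step 14: x=[3.1665] v=[-1.0846]
Step 15: x=[3.1096] v=[-1.1383]
Step 16: x=[3.0502] v=[-1.1874]
Step 17: x=[2.9886] v=[-1.2317]
Step 18: x=[2.9250] v=[-1.2711]
Step 19: x=[2.8597] v=[-1.3053]
Step 20: x=[2.7930] v=[-1.3343]
Step 21: x=[2.7251] v=[-1.3579]
Step 22: x=[2.6563] v=[-1.3760]
Step 23: x=[2.5869] v=[-1.3886]
Step 24: x=[2.5171] v=[-1.3956]
Step 25: x=[2.4473] v=[-1.3970]
Step 26: x=[2.3777] v=[-1.3928]
Step 27: x=[2.3086] v=[-1.3830]
Step 28: x=[2.2402] v=[-1.3676]
Step 29: x=[2.1729] v=[-1.3467]
Step 30: x=[2.1069] v=[-1.3204]
Step 31: x=[2.0425] v=[-1.2887]
Step 32: x=[1.9799] v=[-1.2518]
Step 33: x=[1.9194] v=[-1.2099]
Step 34: x=[1.8612] v=[-1.1631]
Step 35: x=[1.8056] v=[-1.1116]
Step 36: x=[1.7528] v=[-1.0557]
Step 37: x=[1.7030] v=[-0.9955]
Step 38: x=[1.6564] v=[-0.9313]
Step 39: x=[1.6132] v=[-0.8633]
Step 40: x=[1.5736] v=[-0.7919]
Step 41: x=[1.5377] v=[-0.7173]
Step 42: x=[1.5057] v=[-0.6398]
Step 43: x=[1.4777] v=[-0.5597]
Step 44: x=[1.4538] v=[-0.4774]
Step 45: x=[1.4341] v=[-0.3931]
Step 46: x=[1.4187] v=[-0.3072]
Step 47: x=[1.4077] v=[-0.2201]
Step 48: x=[1.4011] v=[-0.1321]
Step 49: x=[1.3989] v=[-0.0436]
Step 50: x=[1.4012] v=[0.0451]
First v>=0 after going negative at step 50, time=2.5000

Answer: 2.5000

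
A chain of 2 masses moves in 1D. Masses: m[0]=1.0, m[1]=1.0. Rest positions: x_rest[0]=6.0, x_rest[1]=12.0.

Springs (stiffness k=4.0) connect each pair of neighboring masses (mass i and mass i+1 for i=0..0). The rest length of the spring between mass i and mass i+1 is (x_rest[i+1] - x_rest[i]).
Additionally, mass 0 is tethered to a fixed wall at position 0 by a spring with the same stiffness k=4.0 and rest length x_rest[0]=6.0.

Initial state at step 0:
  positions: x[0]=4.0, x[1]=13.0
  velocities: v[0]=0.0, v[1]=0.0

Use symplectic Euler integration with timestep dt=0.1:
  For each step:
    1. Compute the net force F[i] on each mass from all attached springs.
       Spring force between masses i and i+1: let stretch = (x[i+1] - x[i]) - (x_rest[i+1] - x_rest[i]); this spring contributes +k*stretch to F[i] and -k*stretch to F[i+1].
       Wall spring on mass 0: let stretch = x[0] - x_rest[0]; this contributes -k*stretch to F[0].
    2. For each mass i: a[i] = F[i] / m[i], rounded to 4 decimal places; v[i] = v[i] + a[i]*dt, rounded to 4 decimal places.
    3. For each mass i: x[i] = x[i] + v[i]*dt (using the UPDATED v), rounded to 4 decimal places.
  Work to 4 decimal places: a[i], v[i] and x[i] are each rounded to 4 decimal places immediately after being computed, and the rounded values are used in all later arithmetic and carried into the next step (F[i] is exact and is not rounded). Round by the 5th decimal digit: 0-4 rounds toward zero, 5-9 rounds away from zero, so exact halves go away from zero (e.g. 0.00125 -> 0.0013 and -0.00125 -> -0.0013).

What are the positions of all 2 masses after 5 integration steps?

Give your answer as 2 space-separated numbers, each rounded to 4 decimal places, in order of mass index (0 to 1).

Step 0: x=[4.0000 13.0000] v=[0.0000 0.0000]
Step 1: x=[4.2000 12.8800] v=[2.0000 -1.2000]
Step 2: x=[4.5792 12.6528] v=[3.7920 -2.2720]
Step 3: x=[5.0982 12.3427] v=[5.1898 -3.1014]
Step 4: x=[5.7030 11.9828] v=[6.0483 -3.5992]
Step 5: x=[6.3309 11.6117] v=[6.2790 -3.7111]

Answer: 6.3309 11.6117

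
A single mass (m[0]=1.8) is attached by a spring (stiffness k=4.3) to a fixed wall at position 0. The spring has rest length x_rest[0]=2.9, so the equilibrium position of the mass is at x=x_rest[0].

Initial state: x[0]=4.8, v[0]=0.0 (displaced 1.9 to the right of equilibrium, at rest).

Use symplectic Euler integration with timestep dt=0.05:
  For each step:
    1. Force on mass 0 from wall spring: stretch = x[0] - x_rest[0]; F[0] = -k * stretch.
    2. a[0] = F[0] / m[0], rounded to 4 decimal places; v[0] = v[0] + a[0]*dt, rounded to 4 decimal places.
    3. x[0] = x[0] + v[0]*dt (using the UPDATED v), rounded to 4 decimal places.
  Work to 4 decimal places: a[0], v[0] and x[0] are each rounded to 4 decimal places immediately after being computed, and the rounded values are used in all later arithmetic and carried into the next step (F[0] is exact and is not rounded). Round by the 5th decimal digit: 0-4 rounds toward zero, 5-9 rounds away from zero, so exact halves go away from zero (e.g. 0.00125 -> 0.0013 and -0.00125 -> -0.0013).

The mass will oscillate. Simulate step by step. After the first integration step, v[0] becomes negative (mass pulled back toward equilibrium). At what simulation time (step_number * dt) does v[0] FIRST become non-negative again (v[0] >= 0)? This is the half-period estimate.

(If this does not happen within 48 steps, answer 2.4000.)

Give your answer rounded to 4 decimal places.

Step 0: x=[4.8000] v=[0.0000]
Step 1: x=[4.7887] v=[-0.2269]
Step 2: x=[4.7661] v=[-0.4525]
Step 3: x=[4.7323] v=[-0.6754]
Step 4: x=[4.6876] v=[-0.8943]
Step 5: x=[4.6322] v=[-1.1078]
Step 6: x=[4.5665] v=[-1.3147]
Step 7: x=[4.4908] v=[-1.5138]
Step 8: x=[4.4056] v=[-1.7038]
Step 9: x=[4.3114] v=[-1.8836]
Step 10: x=[4.2088] v=[-2.0522]
Step 11: x=[4.0984] v=[-2.2085]
Step 12: x=[3.9808] v=[-2.3516]
Step 13: x=[3.8568] v=[-2.4807]
Step 14: x=[3.7271] v=[-2.5950]
Step 15: x=[3.5924] v=[-2.6938]
Step 16: x=[3.4536] v=[-2.7765]
Step 17: x=[3.3115] v=[-2.8426]
Step 18: x=[3.1669] v=[-2.8918]
Step 19: x=[3.0207] v=[-2.9237]
Step 20: x=[2.8738] v=[-2.9381]
Step 21: x=[2.7271] v=[-2.9350]
Step 22: x=[2.5814] v=[-2.9144]
Step 23: x=[2.4376] v=[-2.8763]
Step 24: x=[2.2965] v=[-2.8211]
Step 25: x=[2.1591] v=[-2.7490]
Step 26: x=[2.0261] v=[-2.6605]
Step 27: x=[1.8983] v=[-2.5561]
Step 28: x=[1.7765] v=[-2.4365]
Step 29: x=[1.6614] v=[-2.3023]
Step 30: x=[1.5537] v=[-2.1544]
Step 31: x=[1.4540] v=[-1.9936]
Step 32: x=[1.3630] v=[-1.8209]
Step 33: x=[1.2811] v=[-1.6373]
Step 34: x=[1.2089] v=[-1.4439]
Step 35: x=[1.1468] v=[-1.2419]
Step 36: x=[1.0952] v=[-1.0325]
Step 37: x=[1.0544] v=[-0.8169]
Step 38: x=[1.0246] v=[-0.5965]
Step 39: x=[1.0060] v=[-0.3725]
Step 40: x=[0.9987] v=[-0.1463]
Step 41: x=[1.0027] v=[0.0808]
First v>=0 after going negative at step 41, time=2.0500

Answer: 2.0500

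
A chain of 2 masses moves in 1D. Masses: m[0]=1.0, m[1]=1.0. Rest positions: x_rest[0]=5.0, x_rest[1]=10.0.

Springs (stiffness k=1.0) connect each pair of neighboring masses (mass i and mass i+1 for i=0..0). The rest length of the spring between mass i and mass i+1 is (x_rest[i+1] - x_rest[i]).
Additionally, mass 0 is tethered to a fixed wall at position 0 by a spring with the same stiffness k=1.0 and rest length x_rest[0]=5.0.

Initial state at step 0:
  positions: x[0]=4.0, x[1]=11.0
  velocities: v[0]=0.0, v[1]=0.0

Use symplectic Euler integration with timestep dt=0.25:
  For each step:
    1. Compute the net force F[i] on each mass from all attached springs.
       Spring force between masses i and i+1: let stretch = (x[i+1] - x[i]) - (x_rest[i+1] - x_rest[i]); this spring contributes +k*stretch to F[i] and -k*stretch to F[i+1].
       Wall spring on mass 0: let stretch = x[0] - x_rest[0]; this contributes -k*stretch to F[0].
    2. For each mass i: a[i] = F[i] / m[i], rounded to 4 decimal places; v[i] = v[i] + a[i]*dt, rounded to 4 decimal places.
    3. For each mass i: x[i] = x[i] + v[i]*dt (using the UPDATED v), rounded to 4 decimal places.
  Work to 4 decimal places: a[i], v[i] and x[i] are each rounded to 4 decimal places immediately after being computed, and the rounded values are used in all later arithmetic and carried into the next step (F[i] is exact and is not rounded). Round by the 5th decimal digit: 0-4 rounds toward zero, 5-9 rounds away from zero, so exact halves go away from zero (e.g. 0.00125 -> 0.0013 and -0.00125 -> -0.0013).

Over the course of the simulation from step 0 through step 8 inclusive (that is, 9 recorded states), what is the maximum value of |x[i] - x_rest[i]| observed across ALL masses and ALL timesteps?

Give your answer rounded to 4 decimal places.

Step 0: x=[4.0000 11.0000] v=[0.0000 0.0000]
Step 1: x=[4.1875 10.8750] v=[0.7500 -0.5000]
Step 2: x=[4.5313 10.6445] v=[1.3750 -0.9219]
Step 3: x=[4.9739 10.3445] v=[1.7705 -1.2002]
Step 4: x=[5.4413 10.0213] v=[1.8697 -1.2929]
Step 5: x=[5.8549 9.7243] v=[1.6544 -1.1879]
Step 6: x=[6.1444 9.4980] v=[1.1580 -0.9053]
Step 7: x=[6.2595 9.3746] v=[0.4603 -0.4937]
Step 8: x=[6.1781 9.3690] v=[-0.3258 -0.0225]
Max displacement = 1.2595

Answer: 1.2595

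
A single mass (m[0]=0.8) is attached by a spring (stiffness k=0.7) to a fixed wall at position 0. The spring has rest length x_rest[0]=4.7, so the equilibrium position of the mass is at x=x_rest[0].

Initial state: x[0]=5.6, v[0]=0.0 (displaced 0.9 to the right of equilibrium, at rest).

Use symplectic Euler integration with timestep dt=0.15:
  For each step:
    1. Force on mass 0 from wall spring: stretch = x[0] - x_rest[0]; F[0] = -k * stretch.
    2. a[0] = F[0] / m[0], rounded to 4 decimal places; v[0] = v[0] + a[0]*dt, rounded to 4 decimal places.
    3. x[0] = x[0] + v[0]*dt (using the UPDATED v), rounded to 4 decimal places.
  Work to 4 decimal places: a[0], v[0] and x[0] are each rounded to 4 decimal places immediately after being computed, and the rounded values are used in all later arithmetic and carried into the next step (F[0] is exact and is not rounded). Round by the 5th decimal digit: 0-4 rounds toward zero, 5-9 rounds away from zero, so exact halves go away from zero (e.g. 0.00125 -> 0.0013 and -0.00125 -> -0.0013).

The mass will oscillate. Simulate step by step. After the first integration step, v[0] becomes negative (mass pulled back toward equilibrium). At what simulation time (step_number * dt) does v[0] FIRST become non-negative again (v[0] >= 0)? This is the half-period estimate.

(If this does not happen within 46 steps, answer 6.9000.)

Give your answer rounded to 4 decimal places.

Step 0: x=[5.6000] v=[0.0000]
Step 1: x=[5.5823] v=[-0.1181]
Step 2: x=[5.5472] v=[-0.2339]
Step 3: x=[5.4954] v=[-0.3451]
Step 4: x=[5.4280] v=[-0.4495]
Step 5: x=[5.3462] v=[-0.5451]
Step 6: x=[5.2517] v=[-0.6299]
Step 7: x=[5.1464] v=[-0.7023]
Step 8: x=[5.0323] v=[-0.7609]
Step 9: x=[4.9116] v=[-0.8045]
Step 10: x=[4.7868] v=[-0.8323]
Step 11: x=[4.6602] v=[-0.8437]
Step 12: x=[4.5344] v=[-0.8385]
Step 13: x=[4.4119] v=[-0.8168]
Step 14: x=[4.2951] v=[-0.7790]
Step 15: x=[4.1862] v=[-0.7259]
Step 16: x=[4.0874] v=[-0.6585]
Step 17: x=[4.0007] v=[-0.5781]
Step 18: x=[3.9278] v=[-0.4863]
Step 19: x=[3.8701] v=[-0.3849]
Step 20: x=[3.8287] v=[-0.2760]
Step 21: x=[3.8045] v=[-0.1616]
Step 22: x=[3.7979] v=[-0.0441]
Step 23: x=[3.8090] v=[0.0743]
First v>=0 after going negative at step 23, time=3.4500

Answer: 3.4500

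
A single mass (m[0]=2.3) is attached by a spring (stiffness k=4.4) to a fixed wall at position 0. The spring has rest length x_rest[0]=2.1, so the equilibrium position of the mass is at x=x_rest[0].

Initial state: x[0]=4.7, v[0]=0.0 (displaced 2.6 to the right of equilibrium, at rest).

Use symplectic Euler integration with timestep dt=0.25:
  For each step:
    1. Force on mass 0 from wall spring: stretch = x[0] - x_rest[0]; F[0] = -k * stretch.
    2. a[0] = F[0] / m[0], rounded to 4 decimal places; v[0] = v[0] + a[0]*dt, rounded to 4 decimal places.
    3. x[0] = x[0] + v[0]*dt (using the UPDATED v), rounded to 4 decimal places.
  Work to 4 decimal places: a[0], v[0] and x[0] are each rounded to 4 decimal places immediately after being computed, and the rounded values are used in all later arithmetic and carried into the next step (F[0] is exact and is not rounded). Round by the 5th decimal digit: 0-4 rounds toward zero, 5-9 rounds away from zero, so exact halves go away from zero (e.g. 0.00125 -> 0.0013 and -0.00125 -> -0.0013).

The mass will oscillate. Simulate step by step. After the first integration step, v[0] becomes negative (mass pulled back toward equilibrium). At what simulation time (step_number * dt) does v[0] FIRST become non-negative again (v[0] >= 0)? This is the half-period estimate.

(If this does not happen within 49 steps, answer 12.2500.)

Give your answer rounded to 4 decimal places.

Step 0: x=[4.7000] v=[0.0000]
Step 1: x=[4.3891] v=[-1.2435]
Step 2: x=[3.8045] v=[-2.3383]
Step 3: x=[3.0161] v=[-3.1535]
Step 4: x=[2.1182] v=[-3.5916]
Step 5: x=[1.2181] v=[-3.6003]
Step 6: x=[0.4235] v=[-3.1785]
Step 7: x=[-0.1707] v=[-2.3767]
Step 8: x=[-0.4934] v=[-1.2907]
Step 9: x=[-0.5060] v=[-0.0504]
Step 10: x=[-0.2070] v=[1.1960]
First v>=0 after going negative at step 10, time=2.5000

Answer: 2.5000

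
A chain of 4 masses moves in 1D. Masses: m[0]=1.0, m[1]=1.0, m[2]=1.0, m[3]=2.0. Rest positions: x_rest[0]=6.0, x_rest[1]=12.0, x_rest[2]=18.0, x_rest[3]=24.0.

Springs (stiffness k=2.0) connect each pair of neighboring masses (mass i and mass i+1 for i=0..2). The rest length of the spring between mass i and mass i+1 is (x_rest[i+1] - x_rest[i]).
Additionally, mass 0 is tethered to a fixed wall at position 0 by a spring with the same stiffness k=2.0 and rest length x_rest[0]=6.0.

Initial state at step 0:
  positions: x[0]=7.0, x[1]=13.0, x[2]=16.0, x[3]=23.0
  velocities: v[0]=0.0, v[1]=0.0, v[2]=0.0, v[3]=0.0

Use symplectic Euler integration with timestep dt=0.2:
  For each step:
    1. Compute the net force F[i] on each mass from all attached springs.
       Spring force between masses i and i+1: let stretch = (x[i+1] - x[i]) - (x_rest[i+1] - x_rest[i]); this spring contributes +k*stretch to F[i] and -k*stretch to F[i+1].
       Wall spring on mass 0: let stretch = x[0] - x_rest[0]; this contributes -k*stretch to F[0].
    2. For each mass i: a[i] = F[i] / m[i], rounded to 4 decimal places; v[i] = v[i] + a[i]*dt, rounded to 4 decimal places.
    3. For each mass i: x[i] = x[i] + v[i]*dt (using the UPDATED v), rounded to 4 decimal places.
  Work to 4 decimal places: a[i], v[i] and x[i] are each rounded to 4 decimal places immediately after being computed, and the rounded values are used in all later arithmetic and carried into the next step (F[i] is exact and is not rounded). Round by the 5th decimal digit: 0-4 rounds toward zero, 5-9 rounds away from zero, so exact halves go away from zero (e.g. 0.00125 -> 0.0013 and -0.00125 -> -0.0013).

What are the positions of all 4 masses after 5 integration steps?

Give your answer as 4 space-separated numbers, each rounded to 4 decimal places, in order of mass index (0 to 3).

Answer: 5.7151 11.0167 18.6771 22.8128

Derivation:
Step 0: x=[7.0000 13.0000 16.0000 23.0000] v=[0.0000 0.0000 0.0000 0.0000]
Step 1: x=[6.9200 12.7600 16.3200 22.9600] v=[-0.4000 -1.2000 1.6000 -0.2000]
Step 2: x=[6.7536 12.3376 16.8864 22.8944] v=[-0.8320 -2.1120 2.8320 -0.3280]
Step 3: x=[6.4936 11.8324 17.5695 22.8285] v=[-1.2998 -2.5261 3.4157 -0.3296]
Step 4: x=[6.1413 11.3590 18.2144 22.7922] v=[-1.7617 -2.3668 3.2245 -0.1814]
Step 5: x=[5.7151 11.0167 18.6771 22.8128] v=[-2.1311 -1.7117 2.3135 0.1030]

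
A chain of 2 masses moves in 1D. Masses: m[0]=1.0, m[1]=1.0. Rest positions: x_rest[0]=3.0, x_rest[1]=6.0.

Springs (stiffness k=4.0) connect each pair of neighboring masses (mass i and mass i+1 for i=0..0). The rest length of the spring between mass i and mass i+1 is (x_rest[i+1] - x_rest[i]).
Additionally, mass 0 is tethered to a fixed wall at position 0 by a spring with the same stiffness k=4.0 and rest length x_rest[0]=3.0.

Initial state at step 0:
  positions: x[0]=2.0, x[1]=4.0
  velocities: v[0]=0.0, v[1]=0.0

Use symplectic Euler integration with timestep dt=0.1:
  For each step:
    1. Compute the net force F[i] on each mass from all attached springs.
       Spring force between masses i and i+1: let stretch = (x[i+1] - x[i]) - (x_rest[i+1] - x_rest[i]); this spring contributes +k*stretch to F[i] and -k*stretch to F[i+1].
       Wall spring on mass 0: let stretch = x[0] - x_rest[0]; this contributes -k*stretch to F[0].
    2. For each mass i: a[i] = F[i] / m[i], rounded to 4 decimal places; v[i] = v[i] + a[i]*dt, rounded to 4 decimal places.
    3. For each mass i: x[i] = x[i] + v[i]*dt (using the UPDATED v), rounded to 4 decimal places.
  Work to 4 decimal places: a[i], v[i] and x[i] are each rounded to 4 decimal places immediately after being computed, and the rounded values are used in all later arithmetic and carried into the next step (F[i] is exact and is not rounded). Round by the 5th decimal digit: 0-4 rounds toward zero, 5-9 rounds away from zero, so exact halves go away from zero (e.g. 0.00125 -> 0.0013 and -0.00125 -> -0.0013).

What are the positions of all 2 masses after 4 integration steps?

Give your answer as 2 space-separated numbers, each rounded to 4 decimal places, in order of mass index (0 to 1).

Answer: 2.0227 4.3769

Derivation:
Step 0: x=[2.0000 4.0000] v=[0.0000 0.0000]
Step 1: x=[2.0000 4.0400] v=[0.0000 0.4000]
Step 2: x=[2.0016 4.1184] v=[0.0160 0.7840]
Step 3: x=[2.0078 4.2321] v=[0.0621 1.1373]
Step 4: x=[2.0227 4.3769] v=[0.1487 1.4476]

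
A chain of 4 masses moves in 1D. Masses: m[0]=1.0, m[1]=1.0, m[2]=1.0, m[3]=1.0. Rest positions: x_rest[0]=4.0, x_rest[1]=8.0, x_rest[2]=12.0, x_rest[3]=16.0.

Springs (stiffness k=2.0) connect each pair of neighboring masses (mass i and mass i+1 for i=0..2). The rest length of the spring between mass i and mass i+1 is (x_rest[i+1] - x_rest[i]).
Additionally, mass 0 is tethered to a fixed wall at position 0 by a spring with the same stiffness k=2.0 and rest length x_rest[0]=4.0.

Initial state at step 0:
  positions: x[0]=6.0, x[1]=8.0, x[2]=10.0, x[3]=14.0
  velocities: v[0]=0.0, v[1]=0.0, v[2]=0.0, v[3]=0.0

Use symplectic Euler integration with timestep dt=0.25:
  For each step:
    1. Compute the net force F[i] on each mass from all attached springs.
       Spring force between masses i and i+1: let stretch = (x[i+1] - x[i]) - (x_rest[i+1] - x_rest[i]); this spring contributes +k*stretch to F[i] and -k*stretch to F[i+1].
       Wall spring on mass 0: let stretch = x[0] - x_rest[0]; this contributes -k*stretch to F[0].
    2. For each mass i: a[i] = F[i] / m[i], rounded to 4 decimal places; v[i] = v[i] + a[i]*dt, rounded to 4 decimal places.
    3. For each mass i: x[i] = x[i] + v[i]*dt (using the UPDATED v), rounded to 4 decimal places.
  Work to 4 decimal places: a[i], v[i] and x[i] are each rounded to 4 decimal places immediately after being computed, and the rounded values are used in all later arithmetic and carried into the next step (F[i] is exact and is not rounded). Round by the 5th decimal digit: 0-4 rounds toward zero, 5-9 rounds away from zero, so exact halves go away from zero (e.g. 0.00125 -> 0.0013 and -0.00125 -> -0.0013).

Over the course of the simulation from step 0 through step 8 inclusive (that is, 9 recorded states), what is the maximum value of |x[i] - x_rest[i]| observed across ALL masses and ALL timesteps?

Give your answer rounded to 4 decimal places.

Step 0: x=[6.0000 8.0000 10.0000 14.0000] v=[0.0000 0.0000 0.0000 0.0000]
Step 1: x=[5.5000 8.0000 10.2500 14.0000] v=[-2.0000 0.0000 1.0000 0.0000]
Step 2: x=[4.6250 7.9688 10.6875 14.0313] v=[-3.5000 -0.1250 1.7500 0.1250]
Step 3: x=[3.5899 7.8594 11.2032 14.1446] v=[-4.1406 -0.4376 2.0626 0.4531]
Step 4: x=[2.6397 7.6343 11.6686 14.3902] v=[-3.8008 -0.9005 1.8614 0.9824]
Step 5: x=[1.9839 7.2891 11.9699 14.7956] v=[-2.6234 -1.3807 1.2051 1.6216]
Step 6: x=[1.7432 6.8659 12.0393 15.3478] v=[-0.9628 -1.6929 0.2776 2.2088]
Step 7: x=[1.9250 6.4490 11.8756 15.9865] v=[0.7270 -1.6676 -0.6549 2.5546]
Step 8: x=[2.4316 6.1449 11.5474 16.6113] v=[2.0265 -1.2163 -1.3128 2.4992]
Max displacement = 2.2568

Answer: 2.2568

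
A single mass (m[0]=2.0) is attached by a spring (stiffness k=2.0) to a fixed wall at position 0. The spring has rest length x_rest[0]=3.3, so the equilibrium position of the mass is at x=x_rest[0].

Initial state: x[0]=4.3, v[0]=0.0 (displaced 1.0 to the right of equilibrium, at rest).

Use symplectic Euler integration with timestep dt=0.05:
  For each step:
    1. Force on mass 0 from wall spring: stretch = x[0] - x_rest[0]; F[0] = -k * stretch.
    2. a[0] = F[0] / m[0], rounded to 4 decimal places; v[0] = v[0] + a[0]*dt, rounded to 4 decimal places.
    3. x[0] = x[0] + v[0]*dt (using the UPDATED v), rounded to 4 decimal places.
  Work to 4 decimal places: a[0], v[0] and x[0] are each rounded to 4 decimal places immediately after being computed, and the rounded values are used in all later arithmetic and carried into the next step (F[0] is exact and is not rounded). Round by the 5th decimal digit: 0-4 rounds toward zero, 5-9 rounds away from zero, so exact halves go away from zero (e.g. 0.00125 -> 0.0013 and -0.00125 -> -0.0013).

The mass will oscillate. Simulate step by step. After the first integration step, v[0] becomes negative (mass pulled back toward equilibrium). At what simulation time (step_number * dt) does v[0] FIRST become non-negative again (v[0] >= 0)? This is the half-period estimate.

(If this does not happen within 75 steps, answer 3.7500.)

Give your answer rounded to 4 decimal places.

Step 0: x=[4.3000] v=[0.0000]
Step 1: x=[4.2975] v=[-0.0500]
Step 2: x=[4.2925] v=[-0.0999]
Step 3: x=[4.2850] v=[-0.1495]
Step 4: x=[4.2751] v=[-0.1988]
Step 5: x=[4.2627] v=[-0.2476]
Step 6: x=[4.2479] v=[-0.2957]
Step 7: x=[4.2307] v=[-0.3431]
Step 8: x=[4.2112] v=[-0.3896]
Step 9: x=[4.1894] v=[-0.4352]
Step 10: x=[4.1654] v=[-0.4797]
Step 11: x=[4.1393] v=[-0.5230]
Step 12: x=[4.1111] v=[-0.5650]
Step 13: x=[4.0808] v=[-0.6056]
Step 14: x=[4.0486] v=[-0.6446]
Step 15: x=[4.0145] v=[-0.6820]
Step 16: x=[3.9786] v=[-0.7177]
Step 17: x=[3.9410] v=[-0.7516]
Step 18: x=[3.9018] v=[-0.7837]
Step 19: x=[3.8611] v=[-0.8138]
Step 20: x=[3.8190] v=[-0.8419]
Step 21: x=[3.7756] v=[-0.8679]
Step 22: x=[3.7310] v=[-0.8917]
Step 23: x=[3.6853] v=[-0.9133]
Step 24: x=[3.6387] v=[-0.9326]
Step 25: x=[3.5912] v=[-0.9495]
Step 26: x=[3.5430] v=[-0.9641]
Step 27: x=[3.4942] v=[-0.9763]
Step 28: x=[3.4449] v=[-0.9860]
Step 29: x=[3.3952] v=[-0.9932]
Step 30: x=[3.3453] v=[-0.9980]
Step 31: x=[3.2953] v=[-1.0003]
Step 32: x=[3.2453] v=[-1.0001]
Step 33: x=[3.1954] v=[-0.9974]
Step 34: x=[3.1458] v=[-0.9922]
Step 35: x=[3.0966] v=[-0.9845]
Step 36: x=[3.0479] v=[-0.9743]
Step 37: x=[2.9998] v=[-0.9617]
Step 38: x=[2.9525] v=[-0.9467]
Step 39: x=[2.9060] v=[-0.9293]
Step 40: x=[2.8605] v=[-0.9096]
Step 41: x=[2.8161] v=[-0.8876]
Step 42: x=[2.7729] v=[-0.8634]
Step 43: x=[2.7311] v=[-0.8370]
Step 44: x=[2.6907] v=[-0.8086]
Step 45: x=[2.6518] v=[-0.7781]
Step 46: x=[2.6145] v=[-0.7457]
Step 47: x=[2.5789] v=[-0.7114]
Step 48: x=[2.5451] v=[-0.6753]
Step 49: x=[2.5132] v=[-0.6376]
Step 50: x=[2.4833] v=[-0.5983]
Step 51: x=[2.4554] v=[-0.5575]
Step 52: x=[2.4296] v=[-0.5153]
Step 53: x=[2.4060] v=[-0.4718]
Step 54: x=[2.3846] v=[-0.4271]
Step 55: x=[2.3655] v=[-0.3813]
Step 56: x=[2.3488] v=[-0.3346]
Step 57: x=[2.3345] v=[-0.2870]
Step 58: x=[2.3226] v=[-0.2387]
Step 59: x=[2.3131] v=[-0.1898]
Step 60: x=[2.3061] v=[-0.1405]
Step 61: x=[2.3016] v=[-0.0908]
Step 62: x=[2.2996] v=[-0.0409]
Step 63: x=[2.3001] v=[0.0091]
First v>=0 after going negative at step 63, time=3.1500

Answer: 3.1500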